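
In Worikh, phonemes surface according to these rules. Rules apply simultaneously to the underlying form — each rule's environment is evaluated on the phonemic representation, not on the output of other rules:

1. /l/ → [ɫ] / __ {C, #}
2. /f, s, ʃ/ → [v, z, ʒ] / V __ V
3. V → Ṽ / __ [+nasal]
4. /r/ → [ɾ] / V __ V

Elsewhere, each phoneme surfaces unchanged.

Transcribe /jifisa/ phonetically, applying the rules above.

[jiviza]

/j/ (word-initial) is unaffected → [j].
/i/ — between /j/ and /f/; rule 3 does not apply here → [i].
Rule 2 applies to /f/ (between /i/ and /i/: between two vowels) → [v].
/i/ (between /f/ and /s/) fails the environment for rule 3, so it stays [i].
/s/ — between /i/ and /a/, between two vowels — surfaces as [z] (rule 2).
/a/ — word-final; rule 3 does not apply here → [a].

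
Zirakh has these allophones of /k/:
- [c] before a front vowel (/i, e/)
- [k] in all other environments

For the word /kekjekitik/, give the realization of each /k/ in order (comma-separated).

Occurrence 1 (position 1): before a front vowel → [c].
Occurrence 2 (position 3): no conditioning environment matches → elsewhere allophone [k].
Occurrence 3 (position 6): before a front vowel → [c].
Occurrence 4 (position 10): no conditioning environment matches → elsewhere allophone [k].

[c], [k], [c], [k]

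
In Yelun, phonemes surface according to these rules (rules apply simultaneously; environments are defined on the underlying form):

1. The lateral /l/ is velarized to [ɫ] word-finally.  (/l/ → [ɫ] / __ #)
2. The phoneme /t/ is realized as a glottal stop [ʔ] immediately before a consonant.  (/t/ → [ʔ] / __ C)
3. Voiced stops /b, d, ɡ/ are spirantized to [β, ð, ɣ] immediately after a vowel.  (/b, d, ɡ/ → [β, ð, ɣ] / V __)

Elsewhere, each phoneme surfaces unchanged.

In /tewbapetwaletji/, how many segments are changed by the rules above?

2

Segments that undergo a rule: /t/ → [ʔ] (rule 2); /t/ → [ʔ] (rule 2).
All other segments surface unchanged.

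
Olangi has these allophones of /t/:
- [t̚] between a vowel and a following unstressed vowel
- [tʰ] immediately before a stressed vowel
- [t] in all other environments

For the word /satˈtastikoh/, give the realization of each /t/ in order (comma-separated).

[t], [tʰ], [t]

Occurrence 1 (position 3): no conditioning environment matches → elsewhere allophone [t].
Occurrence 2 (position 4): immediately before a stressed vowel → [tʰ].
Occurrence 3 (position 7): no conditioning environment matches → elsewhere allophone [t].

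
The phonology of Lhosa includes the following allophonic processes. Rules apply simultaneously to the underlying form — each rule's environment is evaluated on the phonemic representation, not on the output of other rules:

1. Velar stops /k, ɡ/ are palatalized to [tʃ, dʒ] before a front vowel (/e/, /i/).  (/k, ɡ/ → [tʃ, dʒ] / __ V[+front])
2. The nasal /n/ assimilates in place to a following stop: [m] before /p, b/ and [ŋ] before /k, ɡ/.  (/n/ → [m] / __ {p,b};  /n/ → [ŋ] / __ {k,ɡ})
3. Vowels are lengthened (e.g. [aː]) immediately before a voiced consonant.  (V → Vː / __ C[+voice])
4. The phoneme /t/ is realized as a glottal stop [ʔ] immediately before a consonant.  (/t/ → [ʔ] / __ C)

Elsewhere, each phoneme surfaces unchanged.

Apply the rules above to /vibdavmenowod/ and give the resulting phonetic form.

[viːbdaːvmeːnoːwoːd]

/v/ — not in any rule's target class → [v].
/i/ (between /v/ and /b/) occurs before a voiced consonant → [iː] by rule 3.
/b/ (between /i/ and /d/): no rule targets it → [b].
/d/ stays [d].
/a/ (between /d/ and /v/) occurs before a voiced consonant → [aː] by rule 3.
/v/ (between /a/ and /m/) is unaffected → [v].
/m/ (between /v/ and /e/): no rule targets it → [m].
Rule 3 applies to /e/ (between /m/ and /n/: before a voiced consonant) → [eː].
/n/ — between /e/ and /o/; rule 2 does not apply here → [n].
/o/ (between /n/ and /w/) occurs before a voiced consonant → [oː] by rule 3.
/w/ — not in any rule's target class → [w].
/o/ meets the environment for rule 3 (before a voiced consonant) → [oː].
/d/ (word-final): no rule targets it → [d].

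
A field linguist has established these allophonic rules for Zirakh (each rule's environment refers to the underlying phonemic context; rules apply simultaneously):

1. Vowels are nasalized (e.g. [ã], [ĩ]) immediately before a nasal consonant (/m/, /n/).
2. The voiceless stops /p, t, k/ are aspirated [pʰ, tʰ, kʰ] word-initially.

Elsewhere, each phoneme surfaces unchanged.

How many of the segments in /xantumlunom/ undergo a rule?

4

Segments that undergo a rule: /a/ → [ã] (rule 1); /u/ → [ũ] (rule 1); /u/ → [ũ] (rule 1); /o/ → [õ] (rule 1).
All other segments surface unchanged.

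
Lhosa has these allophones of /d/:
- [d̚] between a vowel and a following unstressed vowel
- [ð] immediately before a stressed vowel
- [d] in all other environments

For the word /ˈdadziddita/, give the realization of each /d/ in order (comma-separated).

[ð], [d], [d], [d]

Occurrence 1 (position 1): immediately before a stressed vowel → [ð].
Occurrence 2 (position 3): no conditioning environment matches → elsewhere allophone [d].
Occurrence 3 (position 6): no conditioning environment matches → elsewhere allophone [d].
Occurrence 4 (position 7): no conditioning environment matches → elsewhere allophone [d].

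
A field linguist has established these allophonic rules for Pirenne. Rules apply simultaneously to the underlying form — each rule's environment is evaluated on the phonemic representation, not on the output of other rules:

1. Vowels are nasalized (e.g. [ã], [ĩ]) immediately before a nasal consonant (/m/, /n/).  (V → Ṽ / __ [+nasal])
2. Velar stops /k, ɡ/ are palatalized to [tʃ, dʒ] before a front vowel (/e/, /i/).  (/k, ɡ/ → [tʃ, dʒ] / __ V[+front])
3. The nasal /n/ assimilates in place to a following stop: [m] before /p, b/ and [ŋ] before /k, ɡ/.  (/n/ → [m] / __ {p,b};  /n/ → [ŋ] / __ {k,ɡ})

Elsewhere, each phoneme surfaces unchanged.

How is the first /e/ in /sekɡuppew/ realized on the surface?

[e]

/e/ (between /s/ and /k/) is in the target of rule 1 but the environment (before a nasal consonant) is not met → [e].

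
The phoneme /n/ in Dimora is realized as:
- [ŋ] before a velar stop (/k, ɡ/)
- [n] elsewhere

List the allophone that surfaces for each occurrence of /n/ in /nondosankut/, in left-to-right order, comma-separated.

Occurrence 1 (position 1): no conditioning environment matches → elsewhere allophone [n].
Occurrence 2 (position 3): no conditioning environment matches → elsewhere allophone [n].
Occurrence 3 (position 8): before a velar stop → [ŋ].

[n], [n], [ŋ]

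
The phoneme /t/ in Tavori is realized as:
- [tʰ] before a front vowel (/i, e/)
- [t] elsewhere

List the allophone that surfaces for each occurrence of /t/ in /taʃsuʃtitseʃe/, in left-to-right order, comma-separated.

[t], [tʰ], [t]

Occurrence 1 (position 1): no conditioning environment matches → elsewhere allophone [t].
Occurrence 2 (position 7): before a front vowel (/i, e/) → [tʰ].
Occurrence 3 (position 9): no conditioning environment matches → elsewhere allophone [t].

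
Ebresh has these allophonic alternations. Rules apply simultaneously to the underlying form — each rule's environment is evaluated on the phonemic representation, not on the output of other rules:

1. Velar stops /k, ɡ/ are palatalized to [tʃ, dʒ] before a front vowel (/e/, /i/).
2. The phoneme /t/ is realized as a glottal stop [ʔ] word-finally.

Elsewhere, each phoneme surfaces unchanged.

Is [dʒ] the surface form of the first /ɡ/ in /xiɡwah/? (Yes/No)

/ɡ/ (between /i/ and /w/): rule 1 targets it, but not before a front vowel → unchanged [ɡ].
The actual realization is [ɡ], not [dʒ].

No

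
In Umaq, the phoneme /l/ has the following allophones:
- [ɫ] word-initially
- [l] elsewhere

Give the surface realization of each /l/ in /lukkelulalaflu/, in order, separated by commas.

[ɫ], [l], [l], [l], [l]

Occurrence 1 (position 1): word-initially → [ɫ].
Occurrence 2 (position 6): no conditioning environment matches → elsewhere allophone [l].
Occurrence 3 (position 8): no conditioning environment matches → elsewhere allophone [l].
Occurrence 4 (position 10): no conditioning environment matches → elsewhere allophone [l].
Occurrence 5 (position 13): no conditioning environment matches → elsewhere allophone [l].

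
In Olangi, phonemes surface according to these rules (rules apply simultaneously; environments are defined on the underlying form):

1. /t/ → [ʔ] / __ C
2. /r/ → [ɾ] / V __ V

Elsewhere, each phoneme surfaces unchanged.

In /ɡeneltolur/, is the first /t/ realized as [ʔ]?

/t/ (between /l/ and /o/) fails the environment for rule 1, so it stays [t].
The actual realization is [t], not [ʔ].

No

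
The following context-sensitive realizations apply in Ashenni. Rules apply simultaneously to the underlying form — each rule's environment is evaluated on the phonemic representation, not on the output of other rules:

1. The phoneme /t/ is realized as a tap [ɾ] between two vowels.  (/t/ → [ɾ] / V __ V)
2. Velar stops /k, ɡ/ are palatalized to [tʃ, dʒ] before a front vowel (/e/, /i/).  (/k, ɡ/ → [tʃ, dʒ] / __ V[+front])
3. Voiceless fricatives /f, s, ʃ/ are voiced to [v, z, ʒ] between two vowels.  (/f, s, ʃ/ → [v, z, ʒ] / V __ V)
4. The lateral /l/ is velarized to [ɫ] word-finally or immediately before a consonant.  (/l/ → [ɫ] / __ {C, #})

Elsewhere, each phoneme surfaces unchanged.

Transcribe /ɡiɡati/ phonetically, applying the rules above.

[dʒiɡaɾi]

/ɡ/ — word-initial, before a front vowel — surfaces as [dʒ] (rule 2).
/ɡ/ (between /i/ and /a/) fails the environment for rule 2, so it stays [ɡ].
Rule 1 applies to /t/ (between /a/ and /i/: between two vowels) → [ɾ].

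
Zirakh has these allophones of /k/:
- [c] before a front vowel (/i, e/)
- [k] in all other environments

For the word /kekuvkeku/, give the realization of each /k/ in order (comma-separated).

[c], [k], [c], [k]

Occurrence 1 (position 1): before a front vowel → [c].
Occurrence 2 (position 3): no conditioning environment matches → elsewhere allophone [k].
Occurrence 3 (position 6): before a front vowel → [c].
Occurrence 4 (position 8): no conditioning environment matches → elsewhere allophone [k].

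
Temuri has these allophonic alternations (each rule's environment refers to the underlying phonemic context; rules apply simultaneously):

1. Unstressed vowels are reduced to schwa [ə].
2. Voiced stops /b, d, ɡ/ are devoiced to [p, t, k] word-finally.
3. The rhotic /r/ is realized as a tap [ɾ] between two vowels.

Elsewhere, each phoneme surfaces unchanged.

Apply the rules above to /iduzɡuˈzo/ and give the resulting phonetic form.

/i/ (word-initial) occurs in an unstressed syllable → [ə] by rule 1.
/d/ (between /i/ and /u/) fails the environment for rule 2, so it stays [d].
/u/ — between /d/ and /z/, in an unstressed syllable — surfaces as [ə] (rule 1).
/z/ — not in any rule's target class → [z].
/ɡ/ (between /z/ and /u/) is in the target of rule 2 but the environment (word-finally) is not met → [ɡ].
/u/ meets the environment for rule 1 (in an unstressed syllable) → [ə].
/z/ (between /u/ and /o/) is unaffected → [z].
/o/ — word-final; rule 1 does not apply here → [o].

[ədəzɡəˈzo]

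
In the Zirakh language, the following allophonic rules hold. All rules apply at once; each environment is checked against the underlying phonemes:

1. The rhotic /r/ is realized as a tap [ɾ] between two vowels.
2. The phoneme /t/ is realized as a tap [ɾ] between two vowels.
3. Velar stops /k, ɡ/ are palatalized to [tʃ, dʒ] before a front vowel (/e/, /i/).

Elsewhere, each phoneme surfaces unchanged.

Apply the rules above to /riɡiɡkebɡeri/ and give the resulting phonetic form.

[ridʒiɡtʃebdʒeɾi]

/r/ (word-initial) fails the environment for rule 1, so it stays [r].
/i/ (between /r/ and /ɡ/): no rule targets it → [i].
/ɡ/ — between /i/ and /i/, before a front vowel — surfaces as [dʒ] (rule 3).
/i/ (between /ɡ/ and /ɡ/): no rule targets it → [i].
/ɡ/ — between /i/ and /k/; rule 3 does not apply here → [ɡ].
/k/ (between /ɡ/ and /e/): before a front vowel, so rule 3 applies → [tʃ].
/e/ — not in any rule's target class → [e].
/b/ stays [b].
Rule 3 applies to /ɡ/ (between /b/ and /e/: before a front vowel) → [dʒ].
/e/ — not in any rule's target class → [e].
/r/ — between /e/ and /i/, between two vowels — surfaces as [ɾ] (rule 1).
/i/ (word-final) is unaffected → [i].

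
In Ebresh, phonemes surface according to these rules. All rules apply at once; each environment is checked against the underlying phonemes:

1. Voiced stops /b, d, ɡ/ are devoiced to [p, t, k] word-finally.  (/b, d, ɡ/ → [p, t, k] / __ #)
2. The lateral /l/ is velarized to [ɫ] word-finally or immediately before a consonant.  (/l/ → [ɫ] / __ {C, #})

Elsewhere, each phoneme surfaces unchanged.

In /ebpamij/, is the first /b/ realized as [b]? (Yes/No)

/b/ (between /e/ and /p/): rule 1 targets it, but not word-finally → unchanged [b].
The actual realization is [b], which matches [b].

Yes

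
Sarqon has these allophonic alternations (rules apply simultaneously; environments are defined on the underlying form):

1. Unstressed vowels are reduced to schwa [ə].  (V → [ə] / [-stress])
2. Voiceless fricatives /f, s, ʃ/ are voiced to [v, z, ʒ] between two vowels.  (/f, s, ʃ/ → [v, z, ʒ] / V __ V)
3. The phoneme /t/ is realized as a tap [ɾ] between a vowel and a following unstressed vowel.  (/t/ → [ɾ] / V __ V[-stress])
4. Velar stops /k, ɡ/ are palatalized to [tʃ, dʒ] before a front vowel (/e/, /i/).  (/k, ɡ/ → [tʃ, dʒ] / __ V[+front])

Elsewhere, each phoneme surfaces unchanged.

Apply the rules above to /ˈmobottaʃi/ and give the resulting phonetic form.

[ˈmobəttəʒə]

/m/ (word-initial) is unaffected → [m].
/o/ (between /m/ and /b/) fails the environment for rule 1, so it stays [o].
/b/ (between /o/ and /o/) is unaffected → [b].
/o/ (between /b/ and /t/) occurs in an unstressed syllable → [ə] by rule 1.
/t/ (between /o/ and /t/) is in the target of rule 3 but the environment (between a vowel and a following unstressed vowel) is not met → [t].
/t/ (between /t/ and /a/) is in the target of rule 3 but the environment (between a vowel and a following unstressed vowel) is not met → [t].
Rule 1 applies to /a/ (between /t/ and /ʃ/: in an unstressed syllable) → [ə].
/ʃ/ — between /a/ and /i/, between two vowels — surfaces as [ʒ] (rule 2).
/i/ meets the environment for rule 1 (in an unstressed syllable) → [ə].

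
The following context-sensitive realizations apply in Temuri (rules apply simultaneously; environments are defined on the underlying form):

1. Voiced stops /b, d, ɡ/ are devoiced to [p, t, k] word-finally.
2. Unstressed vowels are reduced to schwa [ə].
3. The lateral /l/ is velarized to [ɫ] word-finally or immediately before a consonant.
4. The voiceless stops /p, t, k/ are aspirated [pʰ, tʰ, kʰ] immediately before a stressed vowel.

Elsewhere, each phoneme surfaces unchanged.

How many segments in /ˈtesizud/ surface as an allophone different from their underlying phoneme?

Segments that undergo a rule: /t/ → [tʰ] (rule 4); /i/ → [ə] (rule 2); /u/ → [ə] (rule 2); /d/ → [t] (rule 1).
All other segments surface unchanged.

4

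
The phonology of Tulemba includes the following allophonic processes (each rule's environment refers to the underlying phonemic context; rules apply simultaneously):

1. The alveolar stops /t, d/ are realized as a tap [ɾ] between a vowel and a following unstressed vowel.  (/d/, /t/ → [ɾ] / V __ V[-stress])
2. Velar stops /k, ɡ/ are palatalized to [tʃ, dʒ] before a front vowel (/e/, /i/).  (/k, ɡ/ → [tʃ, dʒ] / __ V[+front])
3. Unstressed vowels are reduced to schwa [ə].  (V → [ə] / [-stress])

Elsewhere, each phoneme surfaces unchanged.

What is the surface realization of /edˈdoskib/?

/e/ (word-initial) occurs in an unstressed syllable → [ə] by rule 3.
/d/ (between /e/ and /d/): rule 1 targets it, but not between a vowel and a following unstressed vowel → unchanged [d].
/d/ (between /d/ and /o/): rule 1 targets it, but not between a vowel and a following unstressed vowel → unchanged [d].
/o/ (between /d/ and /s/) is in the target of rule 3 but the environment (in an unstressed syllable) is not met → [o].
/s/ — not in any rule's target class → [s].
/k/ (between /s/ and /i/) occurs before a front vowel → [tʃ] by rule 2.
/i/ meets the environment for rule 3 (in an unstressed syllable) → [ə].
/b/ — not in any rule's target class → [b].

[ədˈdostʃəb]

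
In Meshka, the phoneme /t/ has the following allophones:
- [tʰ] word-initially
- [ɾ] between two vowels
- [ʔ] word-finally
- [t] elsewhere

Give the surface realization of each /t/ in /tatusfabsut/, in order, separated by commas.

[tʰ], [ɾ], [ʔ]

Occurrence 1 (position 1): word-initially → [tʰ].
Occurrence 2 (position 3): between two vowels → [ɾ].
Occurrence 3 (position 11): word-finally → [ʔ].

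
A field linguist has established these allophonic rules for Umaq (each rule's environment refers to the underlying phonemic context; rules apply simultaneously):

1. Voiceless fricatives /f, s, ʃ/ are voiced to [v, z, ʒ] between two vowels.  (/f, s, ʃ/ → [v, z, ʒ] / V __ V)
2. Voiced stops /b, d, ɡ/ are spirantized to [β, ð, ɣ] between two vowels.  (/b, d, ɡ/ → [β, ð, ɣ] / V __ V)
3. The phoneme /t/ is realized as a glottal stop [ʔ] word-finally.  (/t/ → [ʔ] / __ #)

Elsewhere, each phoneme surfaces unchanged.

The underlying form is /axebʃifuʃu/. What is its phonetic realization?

/b/ (between /e/ and /ʃ/) fails the environment for rule 2, so it stays [b].
/ʃ/ — between /b/ and /i/; rule 1 does not apply here → [ʃ].
/f/ — between /i/ and /u/, between two vowels — surfaces as [v] (rule 1).
Rule 1 applies to /ʃ/ (between /u/ and /u/: between two vowels) → [ʒ].

[axebʃivuʒu]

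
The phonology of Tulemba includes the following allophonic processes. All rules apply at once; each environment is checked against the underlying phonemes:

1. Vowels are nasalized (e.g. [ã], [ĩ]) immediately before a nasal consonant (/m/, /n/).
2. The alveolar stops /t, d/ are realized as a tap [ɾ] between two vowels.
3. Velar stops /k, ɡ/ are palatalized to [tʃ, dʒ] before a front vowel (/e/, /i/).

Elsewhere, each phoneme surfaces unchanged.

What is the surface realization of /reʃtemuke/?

[reʃtẽmutʃe]

/r/ — not in any rule's target class → [r].
/e/ — between /r/ and /ʃ/; rule 1 does not apply here → [e].
/ʃ/ — not in any rule's target class → [ʃ].
/t/ (between /ʃ/ and /e/): rule 2 targets it, but not between two vowels → unchanged [t].
Rule 1 applies to /e/ (between /t/ and /m/: before a nasal consonant) → [ẽ].
/m/ (between /e/ and /u/) is unaffected → [m].
/u/ (between /m/ and /k/) fails the environment for rule 1, so it stays [u].
/k/ (between /u/ and /e/): before a front vowel, so rule 3 applies → [tʃ].
/e/ — word-final; rule 1 does not apply here → [e].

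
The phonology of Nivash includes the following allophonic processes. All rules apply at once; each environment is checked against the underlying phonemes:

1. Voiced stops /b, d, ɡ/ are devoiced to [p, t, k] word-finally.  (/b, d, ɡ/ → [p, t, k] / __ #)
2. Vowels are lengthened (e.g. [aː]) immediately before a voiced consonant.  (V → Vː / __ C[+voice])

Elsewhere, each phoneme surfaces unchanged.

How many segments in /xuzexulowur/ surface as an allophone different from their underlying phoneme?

Segments that undergo a rule: /u/ → [uː] (rule 2); /u/ → [uː] (rule 2); /o/ → [oː] (rule 2); /u/ → [uː] (rule 2).
All other segments surface unchanged.

4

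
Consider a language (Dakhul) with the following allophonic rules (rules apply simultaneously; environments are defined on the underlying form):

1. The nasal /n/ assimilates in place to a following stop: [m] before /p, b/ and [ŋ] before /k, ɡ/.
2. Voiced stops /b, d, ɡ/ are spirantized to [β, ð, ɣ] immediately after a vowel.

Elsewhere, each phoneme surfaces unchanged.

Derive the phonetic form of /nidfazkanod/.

/n/ — word-initial; rule 1 does not apply here → [n].
/d/ meets the environment for rule 2 (immediately after a vowel) → [ð].
/n/ — between /a/ and /o/; rule 1 does not apply here → [n].
/d/ (word-final): immediately after a vowel, so rule 2 applies → [ð].

[niðfazkanoð]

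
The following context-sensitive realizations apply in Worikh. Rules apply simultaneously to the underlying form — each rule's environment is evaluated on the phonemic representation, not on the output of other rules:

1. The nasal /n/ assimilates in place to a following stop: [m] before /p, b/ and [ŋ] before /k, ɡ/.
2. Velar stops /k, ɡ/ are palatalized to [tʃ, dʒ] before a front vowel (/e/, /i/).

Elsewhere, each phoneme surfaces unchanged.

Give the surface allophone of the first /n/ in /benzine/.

[n]

/n/ (between /e/ and /z/) is in the target of rule 1 but the environment (before a labial or velar stop) is not met → [n].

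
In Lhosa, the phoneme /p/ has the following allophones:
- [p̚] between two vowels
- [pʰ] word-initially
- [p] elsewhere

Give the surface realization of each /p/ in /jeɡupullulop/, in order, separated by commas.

Occurrence 1 (position 5): between two vowels → [p̚].
Occurrence 2 (position 12): no conditioning environment matches → elsewhere allophone [p].

[p̚], [p]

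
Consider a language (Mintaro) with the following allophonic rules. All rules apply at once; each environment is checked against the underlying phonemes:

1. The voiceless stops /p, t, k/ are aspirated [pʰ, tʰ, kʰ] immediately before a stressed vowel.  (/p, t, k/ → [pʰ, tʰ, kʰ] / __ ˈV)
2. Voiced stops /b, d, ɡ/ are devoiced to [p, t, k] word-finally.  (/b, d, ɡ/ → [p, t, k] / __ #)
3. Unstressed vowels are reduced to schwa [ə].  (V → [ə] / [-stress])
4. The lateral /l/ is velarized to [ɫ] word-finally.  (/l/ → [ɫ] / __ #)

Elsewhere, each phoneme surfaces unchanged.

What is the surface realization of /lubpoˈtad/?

[ləbpəˈtʰat]

/l/ (word-initial) is in the target of rule 4 but the environment (word-finally) is not met → [l].
/u/ meets the environment for rule 3 (in an unstressed syllable) → [ə].
/b/ (between /u/ and /p/): rule 2 targets it, but not word-finally → unchanged [b].
/p/ (between /b/ and /o/): rule 1 targets it, but not immediately before a stressed vowel → unchanged [p].
/o/ — between /p/ and /t/, in an unstressed syllable — surfaces as [ə] (rule 3).
/t/ (between /o/ and /a/): immediately before a stressed vowel, so rule 1 applies → [tʰ].
/a/ (between /t/ and /d/) is in the target of rule 3 but the environment (in an unstressed syllable) is not met → [a].
/d/ — word-final, word-finally — surfaces as [t] (rule 2).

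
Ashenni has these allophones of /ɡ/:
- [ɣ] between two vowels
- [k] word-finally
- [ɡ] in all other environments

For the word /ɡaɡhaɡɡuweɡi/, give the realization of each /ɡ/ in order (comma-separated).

[ɡ], [ɡ], [ɡ], [ɡ], [ɣ]

Occurrence 1 (position 1): no conditioning environment matches → elsewhere allophone [ɡ].
Occurrence 2 (position 3): no conditioning environment matches → elsewhere allophone [ɡ].
Occurrence 3 (position 6): no conditioning environment matches → elsewhere allophone [ɡ].
Occurrence 4 (position 7): no conditioning environment matches → elsewhere allophone [ɡ].
Occurrence 5 (position 11): between two vowels → [ɣ].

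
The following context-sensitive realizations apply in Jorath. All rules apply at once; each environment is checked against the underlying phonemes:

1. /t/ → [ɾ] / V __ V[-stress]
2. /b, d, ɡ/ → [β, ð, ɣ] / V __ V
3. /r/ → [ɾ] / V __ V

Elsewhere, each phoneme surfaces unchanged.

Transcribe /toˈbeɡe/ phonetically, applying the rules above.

[toˈβeɣe]

/t/ (word-initial): rule 1 targets it, but not between a vowel and a following unstressed vowel → unchanged [t].
/b/ (between /o/ and /e/) occurs between two vowels → [β] by rule 2.
/ɡ/ (between /e/ and /e/): between two vowels, so rule 2 applies → [ɣ].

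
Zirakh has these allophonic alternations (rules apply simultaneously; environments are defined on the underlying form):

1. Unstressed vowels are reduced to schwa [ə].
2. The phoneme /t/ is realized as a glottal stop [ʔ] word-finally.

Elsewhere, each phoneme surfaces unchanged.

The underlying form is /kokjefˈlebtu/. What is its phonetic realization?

[kəkjəfˈlebtə]

/k/ stays [k].
/o/ meets the environment for rule 1 (in an unstressed syllable) → [ə].
/k/ (between /o/ and /j/): no rule targets it → [k].
/j/ (between /k/ and /e/) is unaffected → [j].
Rule 1 applies to /e/ (between /j/ and /f/: in an unstressed syllable) → [ə].
/f/ stays [f].
/l/ (between /f/ and /e/): no rule targets it → [l].
/e/ (between /l/ and /b/): rule 1 targets it, but not in an unstressed syllable → unchanged [e].
/b/ stays [b].
/t/ (between /b/ and /u/) is in the target of rule 2 but the environment (word-finally) is not met → [t].
/u/ meets the environment for rule 1 (in an unstressed syllable) → [ə].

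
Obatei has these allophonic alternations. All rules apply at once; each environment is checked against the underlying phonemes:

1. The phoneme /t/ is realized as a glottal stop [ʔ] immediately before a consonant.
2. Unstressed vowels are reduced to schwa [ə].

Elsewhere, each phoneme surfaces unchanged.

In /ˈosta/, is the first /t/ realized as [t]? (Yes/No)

/t/ (between /s/ and /a/) is in the target of rule 1 but the environment (immediately before a consonant) is not met → [t].
The actual realization is [t], which matches [t].

Yes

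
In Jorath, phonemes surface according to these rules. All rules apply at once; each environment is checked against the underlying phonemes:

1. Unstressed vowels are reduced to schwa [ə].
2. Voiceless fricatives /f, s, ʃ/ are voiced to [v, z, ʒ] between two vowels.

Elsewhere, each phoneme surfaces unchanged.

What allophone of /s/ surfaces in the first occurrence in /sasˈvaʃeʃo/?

/s/ (word-initial) is in the target of rule 2 but the environment (between two vowels) is not met → [s].

[s]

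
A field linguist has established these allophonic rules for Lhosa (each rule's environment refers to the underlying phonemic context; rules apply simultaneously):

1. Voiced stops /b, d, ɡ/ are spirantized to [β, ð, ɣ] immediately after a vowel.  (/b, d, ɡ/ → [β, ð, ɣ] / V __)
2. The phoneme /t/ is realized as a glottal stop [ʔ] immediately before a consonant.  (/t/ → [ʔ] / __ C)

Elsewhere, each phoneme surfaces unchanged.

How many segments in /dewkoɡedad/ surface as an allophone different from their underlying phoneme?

3

Segments that undergo a rule: /ɡ/ → [ɣ] (rule 1); /d/ → [ð] (rule 1); /d/ → [ð] (rule 1).
All other segments surface unchanged.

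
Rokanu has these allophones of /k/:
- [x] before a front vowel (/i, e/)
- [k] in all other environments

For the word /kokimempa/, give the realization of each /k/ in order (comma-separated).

[k], [x]

Occurrence 1 (position 1): no conditioning environment matches → elsewhere allophone [k].
Occurrence 2 (position 3): before a front vowel (/i, e/) → [x].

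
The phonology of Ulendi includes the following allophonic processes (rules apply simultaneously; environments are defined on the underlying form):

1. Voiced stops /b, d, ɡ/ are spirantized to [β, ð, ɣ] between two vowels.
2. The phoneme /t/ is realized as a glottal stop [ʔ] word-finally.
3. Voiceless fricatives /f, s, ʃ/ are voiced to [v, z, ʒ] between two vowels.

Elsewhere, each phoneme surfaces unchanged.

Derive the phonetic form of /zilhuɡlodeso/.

/z/ (word-initial) is unaffected → [z].
/i/ — not in any rule's target class → [i].
/l/ (between /i/ and /h/) is unaffected → [l].
/h/ (between /l/ and /u/): no rule targets it → [h].
/u/ (between /h/ and /ɡ/) is unaffected → [u].
/ɡ/ (between /u/ and /l/) fails the environment for rule 1, so it stays [ɡ].
/l/ stays [l].
/o/ (between /l/ and /d/) is unaffected → [o].
/d/ — between /o/ and /e/, between two vowels — surfaces as [ð] (rule 1).
/e/ (between /d/ and /s/): no rule targets it → [e].
/s/ meets the environment for rule 3 (between two vowels) → [z].
/o/ (word-final) is unaffected → [o].

[zilhuɡloðezo]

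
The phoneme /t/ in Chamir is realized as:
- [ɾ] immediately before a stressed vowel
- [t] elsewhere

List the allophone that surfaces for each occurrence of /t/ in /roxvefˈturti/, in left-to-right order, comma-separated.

[ɾ], [t]

Occurrence 1 (position 7): immediately before a stressed vowel → [ɾ].
Occurrence 2 (position 10): no conditioning environment matches → elsewhere allophone [t].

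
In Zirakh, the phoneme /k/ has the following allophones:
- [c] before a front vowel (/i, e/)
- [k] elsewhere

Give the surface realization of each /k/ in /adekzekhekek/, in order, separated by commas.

[k], [k], [c], [k]

Occurrence 1 (position 4): no conditioning environment matches → elsewhere allophone [k].
Occurrence 2 (position 7): no conditioning environment matches → elsewhere allophone [k].
Occurrence 3 (position 10): before a front vowel → [c].
Occurrence 4 (position 12): no conditioning environment matches → elsewhere allophone [k].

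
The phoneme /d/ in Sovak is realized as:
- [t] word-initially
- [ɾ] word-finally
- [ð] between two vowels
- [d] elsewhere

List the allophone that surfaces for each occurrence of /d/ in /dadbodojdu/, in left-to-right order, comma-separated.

[t], [d], [ð], [d]

Occurrence 1 (position 1): word-initially → [t].
Occurrence 2 (position 3): no conditioning environment matches → elsewhere allophone [d].
Occurrence 3 (position 6): between two vowels → [ð].
Occurrence 4 (position 9): no conditioning environment matches → elsewhere allophone [d].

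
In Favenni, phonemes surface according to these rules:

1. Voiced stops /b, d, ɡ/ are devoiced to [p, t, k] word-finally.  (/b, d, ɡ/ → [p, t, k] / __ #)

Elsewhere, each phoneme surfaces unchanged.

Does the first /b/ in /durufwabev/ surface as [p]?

No

/b/ — between /a/ and /e/; rule 1 does not apply here → [b].
The actual realization is [b], not [p].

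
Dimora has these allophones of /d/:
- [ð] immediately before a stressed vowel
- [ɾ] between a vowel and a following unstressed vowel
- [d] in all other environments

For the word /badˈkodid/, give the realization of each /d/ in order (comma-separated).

Occurrence 1 (position 3): no conditioning environment matches → elsewhere allophone [d].
Occurrence 2 (position 6): between a vowel and a following unstressed vowel → [ɾ].
Occurrence 3 (position 8): no conditioning environment matches → elsewhere allophone [d].

[d], [ɾ], [d]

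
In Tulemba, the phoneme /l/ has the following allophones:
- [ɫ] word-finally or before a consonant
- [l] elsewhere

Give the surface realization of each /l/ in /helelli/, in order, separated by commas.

Occurrence 1 (position 3): no conditioning environment matches → elsewhere allophone [l].
Occurrence 2 (position 5): word-finally or before a consonant → [ɫ].
Occurrence 3 (position 6): no conditioning environment matches → elsewhere allophone [l].

[l], [ɫ], [l]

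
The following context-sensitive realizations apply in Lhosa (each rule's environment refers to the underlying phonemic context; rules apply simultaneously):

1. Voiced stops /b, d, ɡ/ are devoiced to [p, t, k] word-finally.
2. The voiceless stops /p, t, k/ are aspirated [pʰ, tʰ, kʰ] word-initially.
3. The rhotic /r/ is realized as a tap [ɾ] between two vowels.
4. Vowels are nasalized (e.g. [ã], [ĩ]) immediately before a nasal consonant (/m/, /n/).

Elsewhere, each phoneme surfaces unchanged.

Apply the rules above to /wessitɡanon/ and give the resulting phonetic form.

/e/ (between /w/ and /s/): rule 4 targets it, but not before a nasal consonant → unchanged [e].
/i/ (between /s/ and /t/) is in the target of rule 4 but the environment (before a nasal consonant) is not met → [i].
/t/ — between /i/ and /ɡ/; rule 2 does not apply here → [t].
/ɡ/ (between /t/ and /a/) is in the target of rule 1 but the environment (word-finally) is not met → [ɡ].
/a/ meets the environment for rule 4 (before a nasal consonant) → [ã].
Rule 4 applies to /o/ (between /n/ and /n/: before a nasal consonant) → [õ].

[wessitɡãnõn]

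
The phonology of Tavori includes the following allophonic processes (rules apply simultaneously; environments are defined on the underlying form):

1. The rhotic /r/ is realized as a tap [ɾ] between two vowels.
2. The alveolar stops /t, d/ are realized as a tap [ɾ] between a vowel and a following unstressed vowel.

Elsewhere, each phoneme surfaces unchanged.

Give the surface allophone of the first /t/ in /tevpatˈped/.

/t/ — word-initial; rule 2 does not apply here → [t].

[t]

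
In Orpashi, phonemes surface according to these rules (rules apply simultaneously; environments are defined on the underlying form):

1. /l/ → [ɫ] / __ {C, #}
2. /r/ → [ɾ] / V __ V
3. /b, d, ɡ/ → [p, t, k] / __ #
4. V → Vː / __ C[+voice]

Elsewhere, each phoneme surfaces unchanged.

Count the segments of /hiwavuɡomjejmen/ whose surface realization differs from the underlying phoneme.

6

Segments that undergo a rule: /i/ → [iː] (rule 4); /a/ → [aː] (rule 4); /u/ → [uː] (rule 4); /o/ → [oː] (rule 4); /e/ → [eː] (rule 4); /e/ → [eː] (rule 4).
All other segments surface unchanged.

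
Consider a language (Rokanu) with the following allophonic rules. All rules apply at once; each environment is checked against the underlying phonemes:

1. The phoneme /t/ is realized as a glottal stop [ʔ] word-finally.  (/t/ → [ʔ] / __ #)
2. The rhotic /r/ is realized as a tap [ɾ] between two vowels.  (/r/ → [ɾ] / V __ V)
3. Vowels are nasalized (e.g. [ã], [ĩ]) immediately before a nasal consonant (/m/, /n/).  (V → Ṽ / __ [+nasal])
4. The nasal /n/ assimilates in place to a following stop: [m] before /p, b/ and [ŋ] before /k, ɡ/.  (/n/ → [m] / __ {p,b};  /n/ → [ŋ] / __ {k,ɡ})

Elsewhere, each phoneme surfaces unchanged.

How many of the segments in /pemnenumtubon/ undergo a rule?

Segments that undergo a rule: /e/ → [ẽ] (rule 3); /e/ → [ẽ] (rule 3); /u/ → [ũ] (rule 3); /o/ → [õ] (rule 3).
All other segments surface unchanged.

4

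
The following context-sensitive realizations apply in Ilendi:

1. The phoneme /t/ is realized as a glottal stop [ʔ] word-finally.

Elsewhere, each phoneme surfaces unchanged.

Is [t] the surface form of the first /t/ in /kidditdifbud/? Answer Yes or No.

/t/ — between /i/ and /d/; rule 1 does not apply here → [t].
The actual realization is [t], which matches [t].

Yes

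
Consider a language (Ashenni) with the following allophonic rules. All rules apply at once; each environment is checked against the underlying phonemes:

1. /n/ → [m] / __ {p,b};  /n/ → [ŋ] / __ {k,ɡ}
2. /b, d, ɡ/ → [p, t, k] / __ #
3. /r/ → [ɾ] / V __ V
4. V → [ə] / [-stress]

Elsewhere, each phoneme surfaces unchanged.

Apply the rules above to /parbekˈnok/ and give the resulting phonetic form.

/p/ (word-initial) is unaffected → [p].
Rule 4 applies to /a/ (between /p/ and /r/: in an unstressed syllable) → [ə].
/r/ — between /a/ and /b/; rule 3 does not apply here → [r].
/b/ — between /r/ and /e/; rule 2 does not apply here → [b].
/e/ — between /b/ and /k/, in an unstressed syllable — surfaces as [ə] (rule 4).
/k/ stays [k].
/n/ (between /k/ and /o/): rule 1 targets it, but not before a labial or velar stop → unchanged [n].
/o/ (between /n/ and /k/) is in the target of rule 4 but the environment (in an unstressed syllable) is not met → [o].
/k/ (word-final): no rule targets it → [k].

[pərbəkˈnok]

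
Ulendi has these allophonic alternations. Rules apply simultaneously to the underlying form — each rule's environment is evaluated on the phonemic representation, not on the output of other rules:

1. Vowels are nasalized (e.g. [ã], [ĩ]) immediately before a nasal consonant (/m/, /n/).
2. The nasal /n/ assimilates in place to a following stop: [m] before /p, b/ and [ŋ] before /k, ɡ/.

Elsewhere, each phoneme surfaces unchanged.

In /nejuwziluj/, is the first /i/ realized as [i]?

Yes

/i/ (between /z/ and /l/) is in the target of rule 1 but the environment (before a nasal consonant) is not met → [i].
The actual realization is [i], which matches [i].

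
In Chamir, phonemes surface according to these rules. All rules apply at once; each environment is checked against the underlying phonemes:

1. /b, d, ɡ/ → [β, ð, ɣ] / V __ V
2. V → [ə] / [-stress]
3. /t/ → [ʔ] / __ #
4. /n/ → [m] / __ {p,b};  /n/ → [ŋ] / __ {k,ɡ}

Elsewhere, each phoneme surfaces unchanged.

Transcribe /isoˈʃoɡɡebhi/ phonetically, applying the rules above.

/i/ — word-initial, in an unstressed syllable — surfaces as [ə] (rule 2).
/s/ stays [s].
Rule 2 applies to /o/ (between /s/ and /ʃ/: in an unstressed syllable) → [ə].
/ʃ/ (between /o/ and /o/): no rule targets it → [ʃ].
/o/ (between /ʃ/ and /ɡ/) is in the target of rule 2 but the environment (in an unstressed syllable) is not met → [o].
/ɡ/ — between /o/ and /ɡ/; rule 1 does not apply here → [ɡ].
/ɡ/ (between /ɡ/ and /e/): rule 1 targets it, but not between two vowels → unchanged [ɡ].
/e/ (between /ɡ/ and /b/) occurs in an unstressed syllable → [ə] by rule 2.
/b/ (between /e/ and /h/) is in the target of rule 1 but the environment (between two vowels) is not met → [b].
/h/ (between /b/ and /i/): no rule targets it → [h].
/i/ (word-final): in an unstressed syllable, so rule 2 applies → [ə].

[əsəˈʃoɡɡəbhə]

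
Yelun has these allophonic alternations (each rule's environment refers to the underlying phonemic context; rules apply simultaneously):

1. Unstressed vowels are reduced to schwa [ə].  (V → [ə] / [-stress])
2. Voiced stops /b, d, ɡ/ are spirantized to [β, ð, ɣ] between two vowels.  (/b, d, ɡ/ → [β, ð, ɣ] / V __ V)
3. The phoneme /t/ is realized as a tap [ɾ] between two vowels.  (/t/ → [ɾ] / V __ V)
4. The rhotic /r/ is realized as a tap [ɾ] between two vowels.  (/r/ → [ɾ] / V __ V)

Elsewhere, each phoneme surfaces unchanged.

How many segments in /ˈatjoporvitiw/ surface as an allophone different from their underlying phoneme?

Segments that undergo a rule: /o/ → [ə] (rule 1); /o/ → [ə] (rule 1); /i/ → [ə] (rule 1); /t/ → [ɾ] (rule 3); /i/ → [ə] (rule 1).
All other segments surface unchanged.

5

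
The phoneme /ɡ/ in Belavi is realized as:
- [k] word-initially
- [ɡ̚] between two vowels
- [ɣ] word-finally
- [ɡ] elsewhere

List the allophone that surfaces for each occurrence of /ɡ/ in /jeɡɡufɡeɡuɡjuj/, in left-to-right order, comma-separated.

[ɡ], [ɡ], [ɡ], [ɡ̚], [ɡ]

Occurrence 1 (position 3): no conditioning environment matches → elsewhere allophone [ɡ].
Occurrence 2 (position 4): no conditioning environment matches → elsewhere allophone [ɡ].
Occurrence 3 (position 7): no conditioning environment matches → elsewhere allophone [ɡ].
Occurrence 4 (position 9): between two vowels → [ɡ̚].
Occurrence 5 (position 11): no conditioning environment matches → elsewhere allophone [ɡ].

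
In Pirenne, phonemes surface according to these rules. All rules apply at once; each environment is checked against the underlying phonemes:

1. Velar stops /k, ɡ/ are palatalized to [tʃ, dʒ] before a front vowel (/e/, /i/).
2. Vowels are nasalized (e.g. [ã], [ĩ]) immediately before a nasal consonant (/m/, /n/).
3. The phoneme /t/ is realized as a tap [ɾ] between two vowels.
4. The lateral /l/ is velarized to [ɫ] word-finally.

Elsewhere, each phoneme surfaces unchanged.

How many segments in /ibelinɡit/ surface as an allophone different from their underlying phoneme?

2

Segments that undergo a rule: /i/ → [ĩ] (rule 2); /ɡ/ → [dʒ] (rule 1).
All other segments surface unchanged.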